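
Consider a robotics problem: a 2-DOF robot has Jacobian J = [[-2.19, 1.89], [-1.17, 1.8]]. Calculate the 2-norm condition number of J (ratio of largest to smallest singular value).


JJ^T eigenvalues: trace(JJ^T) = 12.9771, det(JJ^T) = det(J)^2 = 2.99532249
s_max^2 = (12.9771 + sqrt(156.42383445))/2 = 12.74202572
s_min^2 = (12.9771 - sqrt(156.42383445))/2 = 0.23507428
kappa = s_max/s_min = sqrt(12.74202572/0.23507428) = 7.3624

7.3624


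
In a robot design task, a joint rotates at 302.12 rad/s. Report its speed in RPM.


RPM = 302.12 * 60/(2*pi) = 2885.0335

2885.0335 RPM


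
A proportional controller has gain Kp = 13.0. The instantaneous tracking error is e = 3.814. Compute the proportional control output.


u_P = Kp * e = 13.0 * 3.814 = 49.5820

49.5820


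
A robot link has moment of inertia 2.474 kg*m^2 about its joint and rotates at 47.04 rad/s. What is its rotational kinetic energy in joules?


KE = (1/2)*I*omega^2 = 0.5*2.474*47.04^2 = 2737.1861

2737.1861 J


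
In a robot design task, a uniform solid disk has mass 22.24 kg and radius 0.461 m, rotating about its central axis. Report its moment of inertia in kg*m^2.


I = (1/2)*m*R^2 = 0.5*22.24*0.461^2 = 2.3632

2.3632 kg*m^2


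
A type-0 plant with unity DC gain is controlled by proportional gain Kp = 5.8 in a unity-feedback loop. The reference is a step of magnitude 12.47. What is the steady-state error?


e_ss = R/(1 + Kp) = 12.47/(1 + 5.8) = 12.47/6.8000 = 1.8338

1.8338


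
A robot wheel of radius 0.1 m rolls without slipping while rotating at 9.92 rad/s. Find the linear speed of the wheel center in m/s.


v = omega * r = 9.92 * 0.1 = 0.9920

0.9920 m/s


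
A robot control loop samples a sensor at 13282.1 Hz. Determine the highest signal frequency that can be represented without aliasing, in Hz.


f_max = f_s/2 = 13282.1/2 = 6641.0500

6641.0500 Hz


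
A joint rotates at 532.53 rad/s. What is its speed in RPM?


RPM = 532.53 * 60/(2*pi) = 5085.2869

5085.2869 RPM


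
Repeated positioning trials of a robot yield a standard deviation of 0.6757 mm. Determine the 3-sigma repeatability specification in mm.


repeatability = 3*sigma = 3*0.6757 = 2.0271

2.0271 mm


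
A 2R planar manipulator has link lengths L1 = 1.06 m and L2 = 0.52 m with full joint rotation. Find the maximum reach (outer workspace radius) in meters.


r_max = L1 + L2 = 1.06 + 0.52 = 1.5800

1.5800 m


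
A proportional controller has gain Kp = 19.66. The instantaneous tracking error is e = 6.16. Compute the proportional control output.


u_P = Kp * e = 19.66 * 6.16 = 121.1056

121.1056


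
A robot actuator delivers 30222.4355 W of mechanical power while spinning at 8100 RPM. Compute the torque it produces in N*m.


omega = 8100 * 2*pi/60 = 848.230016 rad/s
tau = P / omega = 30222.4355 / 848.230016 = 35.6300

35.6300 N*m


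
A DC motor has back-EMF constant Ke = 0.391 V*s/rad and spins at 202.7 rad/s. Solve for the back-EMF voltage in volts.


V_emf = Ke * omega = 0.391*202.7 = 79.2557

79.2557 V


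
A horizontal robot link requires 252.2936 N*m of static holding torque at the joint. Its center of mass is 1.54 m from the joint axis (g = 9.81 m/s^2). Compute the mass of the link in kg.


m = tau / (g*L) = 252.2936 / (9.81 * 1.54) = 16.7000

16.7000 kg


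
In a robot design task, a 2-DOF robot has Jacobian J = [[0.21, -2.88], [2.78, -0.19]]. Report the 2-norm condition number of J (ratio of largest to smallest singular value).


JJ^T eigenvalues: trace(JJ^T) = 16.1030, det(JJ^T) = det(J)^2 = 63.46512225
s_max^2 = (16.1030 + sqrt(5.44612000))/2 = 9.21834618
s_min^2 = (16.1030 - sqrt(5.44612000))/2 = 6.88465382
kappa = s_max/s_min = sqrt(9.21834618/6.88465382) = 1.1571

1.1571


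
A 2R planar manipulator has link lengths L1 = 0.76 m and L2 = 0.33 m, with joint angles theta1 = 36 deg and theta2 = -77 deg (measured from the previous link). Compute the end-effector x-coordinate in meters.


x = L1*cos(th1) + L2*cos(th1+th2) = 0.76*cos(36 deg) + 0.33*cos(-41 deg) = 0.8639

0.8639 m


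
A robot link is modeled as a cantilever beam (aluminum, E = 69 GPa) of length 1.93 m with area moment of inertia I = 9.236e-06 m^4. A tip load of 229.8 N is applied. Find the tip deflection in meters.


delta = F*L^3/(3*E*I) = 229.8*1.93^3/(3*6.900e+10*9.236e-06)
      = 1652.0452986/1911852 = 8.6411e-04

8.6411e-04 m


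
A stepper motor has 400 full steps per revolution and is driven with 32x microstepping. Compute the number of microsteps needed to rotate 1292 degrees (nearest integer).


step_size = 360/(400*32) = 360/12800 = 0.028125 deg
n = 1292/(360/12800) = 1292*12800/360 = 45937.7778 -> 45938

45938 steps


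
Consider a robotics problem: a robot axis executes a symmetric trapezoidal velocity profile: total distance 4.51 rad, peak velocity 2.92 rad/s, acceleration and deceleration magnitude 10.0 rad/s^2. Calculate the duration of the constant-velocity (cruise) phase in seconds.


t_acc = v/a = 0.292000 s, d_acc = v^2/(2a) = 0.426320 rad each
d_cruise = 4.51 - 2*0.426320 = 3.657360 rad
t_cruise = d_cruise/v = 3.657360/2.92 = 1.2525

1.2525 s


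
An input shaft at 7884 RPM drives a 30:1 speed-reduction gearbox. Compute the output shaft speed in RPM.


omega_out = omega_in / N = 7884 / 30 = 262.8000

262.8000 RPM


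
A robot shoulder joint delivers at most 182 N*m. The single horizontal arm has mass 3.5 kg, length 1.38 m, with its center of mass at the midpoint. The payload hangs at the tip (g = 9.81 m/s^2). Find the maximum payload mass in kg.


tau_arm = m_arm*g*(L/2) = 3.5*9.81*1.38/2 = 23.6912 N*m
tau_payload = tau_max - tau_arm = 182 - 23.6912 = 158.3088
m_payload = tau_payload / (g*L) = 158.3088 / (9.81*1.38) = 11.6938

11.6938 kg


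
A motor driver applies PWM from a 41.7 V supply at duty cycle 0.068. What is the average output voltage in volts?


V_avg = V_supply * D = 41.7*0.068 = 2.8356

2.8356 V


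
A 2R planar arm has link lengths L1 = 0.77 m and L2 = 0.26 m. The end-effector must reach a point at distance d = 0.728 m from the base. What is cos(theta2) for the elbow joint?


cos(th2) = (d^2 - L1^2 - L2^2)/(2*L1*L2) = (0.728^2 - 0.77^2 - 0.26^2)/(2*0.77*0.26) = -0.3260

-0.3260


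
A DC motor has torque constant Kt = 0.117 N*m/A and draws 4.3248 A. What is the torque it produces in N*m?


tau = Kt * I = 0.117*4.3248 = 0.5060

0.5060 N*m


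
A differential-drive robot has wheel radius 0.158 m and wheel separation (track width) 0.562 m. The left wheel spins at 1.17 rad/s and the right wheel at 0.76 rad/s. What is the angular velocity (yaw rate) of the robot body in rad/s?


omega = r*(wR - wL)/L = 0.158*(0.76 - (1.17))/0.562 = -0.1153

-0.1153 rad/s


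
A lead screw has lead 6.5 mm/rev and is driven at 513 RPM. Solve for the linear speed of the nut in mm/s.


v = lead * (RPM/60) = 6.5*513/60 = 55.5750

55.5750 mm/s


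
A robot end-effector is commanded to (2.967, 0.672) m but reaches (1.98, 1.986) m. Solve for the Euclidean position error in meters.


dx = 1.98 - (2.967) = -0.9870, dy = 1.986 - (0.672) = 1.3140
err = sqrt(0.974169 + 1.726596) = 1.6434

1.6434 m


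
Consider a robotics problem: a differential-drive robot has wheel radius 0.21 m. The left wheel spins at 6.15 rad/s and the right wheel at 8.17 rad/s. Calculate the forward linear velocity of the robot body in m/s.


v = r*(wR + wL)/2 = 0.21*(8.17 + 6.15)/2 = 1.5036

1.5036 m/s


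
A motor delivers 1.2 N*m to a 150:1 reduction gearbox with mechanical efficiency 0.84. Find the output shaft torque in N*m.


tau_out = tau_in * N * eta = 1.2 * 150 * 0.84 = 151.2000

151.2000 N*m


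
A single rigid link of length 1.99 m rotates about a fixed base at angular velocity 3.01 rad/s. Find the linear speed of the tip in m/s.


v = L*omega = 1.99 * 3.01 = 5.9899

5.9899 m/s


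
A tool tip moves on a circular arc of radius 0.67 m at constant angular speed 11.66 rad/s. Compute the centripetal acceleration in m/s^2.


a_c = omega^2 * r = 11.66^2 * 0.67 = 91.0903

91.0903 m/s^2


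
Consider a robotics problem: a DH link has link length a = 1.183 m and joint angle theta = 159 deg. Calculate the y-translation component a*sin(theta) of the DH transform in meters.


a*sin(theta) = 1.183*sin(159 deg) = 0.4239

0.4239 m


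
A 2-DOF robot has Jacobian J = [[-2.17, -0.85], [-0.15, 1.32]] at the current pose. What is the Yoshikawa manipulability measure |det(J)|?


det(J) = -2.17*1.32 - (-0.85)*(-0.15) = -2.9919
|det(J)| = 2.9919

2.9919


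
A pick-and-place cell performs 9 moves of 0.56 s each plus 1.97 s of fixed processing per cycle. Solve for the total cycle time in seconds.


T = 9*0.56 + 1.97 = 7.0100

7.0100 s


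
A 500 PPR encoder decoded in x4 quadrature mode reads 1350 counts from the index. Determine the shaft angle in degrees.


angle = counts * 360 / (PPR*4) = 1350 * 360 / 2000 = 243.0000

243.0000 degrees


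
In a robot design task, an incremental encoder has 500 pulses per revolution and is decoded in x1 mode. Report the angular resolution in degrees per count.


resolution = 360 / (PPR * 1) = 360 / 500 = 0.7200

0.7200 degrees


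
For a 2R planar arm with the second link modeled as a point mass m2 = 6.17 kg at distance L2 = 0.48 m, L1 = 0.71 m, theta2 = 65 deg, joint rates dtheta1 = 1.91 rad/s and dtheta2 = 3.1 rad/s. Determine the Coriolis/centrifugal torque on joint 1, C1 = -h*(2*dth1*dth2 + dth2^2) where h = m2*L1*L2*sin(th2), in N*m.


h = m2*L1*L2*sin(th2) = 6.17*0.71*0.48*sin(65 deg) = 1.905726
C1 = -h*(2*1.91*3.1 + 3.1^2) = -1.905726*21.4520 = -40.8816

-40.8816 N*m


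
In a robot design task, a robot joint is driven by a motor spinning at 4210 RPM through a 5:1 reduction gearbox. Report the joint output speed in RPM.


omega_joint = omega_motor / N = 4210 / 5 = 842.0000

842.0000 RPM


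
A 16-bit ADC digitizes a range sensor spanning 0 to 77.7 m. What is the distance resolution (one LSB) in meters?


res = range / 2^n = 77.7/2^16 = 77.7/65536 = 0.0012

0.0012 m


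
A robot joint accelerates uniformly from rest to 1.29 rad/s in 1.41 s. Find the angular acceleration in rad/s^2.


alpha = delta_omega / t = 1.29 / 1.41 = 0.9149

0.9149 rad/s^2


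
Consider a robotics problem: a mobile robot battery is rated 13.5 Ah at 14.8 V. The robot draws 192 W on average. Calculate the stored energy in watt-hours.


E = capacity * V = 13.5*14.8 = 199.8000

199.8000 Wh


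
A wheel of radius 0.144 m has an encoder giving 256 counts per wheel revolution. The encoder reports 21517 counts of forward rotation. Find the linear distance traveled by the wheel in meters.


revs = 21517/256 = 84.050781
d = revs * 2*pi*r = 84.050781 * 2*pi*0.144 = 76.0474

76.0474 m


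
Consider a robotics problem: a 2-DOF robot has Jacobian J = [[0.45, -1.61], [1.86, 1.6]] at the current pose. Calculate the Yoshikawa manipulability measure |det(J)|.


det(J) = 0.45*1.6 - (-1.61)*(1.86) = 3.7146
|det(J)| = 3.7146

3.7146


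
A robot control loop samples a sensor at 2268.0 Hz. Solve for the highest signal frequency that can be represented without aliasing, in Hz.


f_max = f_s/2 = 2268.0/2 = 1134.0000

1134.0000 Hz


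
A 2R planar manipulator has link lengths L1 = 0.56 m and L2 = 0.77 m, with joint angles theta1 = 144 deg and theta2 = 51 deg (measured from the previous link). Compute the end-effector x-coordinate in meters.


x = L1*cos(th1) + L2*cos(th1+th2) = 0.56*cos(144 deg) + 0.77*cos(195 deg) = -1.1968

-1.1968 m


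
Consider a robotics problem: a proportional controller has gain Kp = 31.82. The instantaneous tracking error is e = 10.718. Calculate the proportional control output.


u_P = Kp * e = 31.82 * 10.718 = 341.0468

341.0468


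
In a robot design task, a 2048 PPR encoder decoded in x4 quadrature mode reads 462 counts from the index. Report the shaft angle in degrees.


angle = counts * 360 / (PPR*4) = 462 * 360 / 8192 = 20.3027

20.3027 degrees


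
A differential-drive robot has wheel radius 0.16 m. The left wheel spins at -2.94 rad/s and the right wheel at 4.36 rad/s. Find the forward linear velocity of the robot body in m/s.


v = r*(wR + wL)/2 = 0.16*(4.36 + -2.94)/2 = 0.1136

0.1136 m/s


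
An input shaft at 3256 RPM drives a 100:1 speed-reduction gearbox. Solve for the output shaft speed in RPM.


omega_out = omega_in / N = 3256 / 100 = 32.5600

32.5600 RPM


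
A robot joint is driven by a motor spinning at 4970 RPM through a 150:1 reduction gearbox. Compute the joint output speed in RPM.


omega_joint = omega_motor / N = 4970 / 150 = 33.1333

33.1333 RPM


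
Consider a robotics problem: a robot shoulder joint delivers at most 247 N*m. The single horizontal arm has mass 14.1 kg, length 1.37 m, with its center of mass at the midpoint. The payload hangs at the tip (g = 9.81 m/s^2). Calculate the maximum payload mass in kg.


tau_arm = m_arm*g*(L/2) = 14.1*9.81*1.37/2 = 94.7499 N*m
tau_payload = tau_max - tau_arm = 247 - 94.7499 = 152.2501
m_payload = tau_payload / (g*L) = 152.2501 / (9.81*1.37) = 11.3284

11.3284 kg


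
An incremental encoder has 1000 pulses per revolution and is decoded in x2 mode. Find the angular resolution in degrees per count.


resolution = 360 / (PPR * 2) = 360 / 2000 = 0.1800

0.1800 degrees


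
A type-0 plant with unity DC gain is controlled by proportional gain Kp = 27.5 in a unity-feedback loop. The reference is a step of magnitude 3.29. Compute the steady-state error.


e_ss = R/(1 + Kp) = 3.29/(1 + 27.5) = 3.29/28.5000 = 0.1154

0.1154


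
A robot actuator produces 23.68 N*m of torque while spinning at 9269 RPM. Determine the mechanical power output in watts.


omega = 9269 * 2*pi/60 = 970.647410 rad/s
P = tau * omega = 23.68 * 970.647410 = 22984.9307

22984.9307 W


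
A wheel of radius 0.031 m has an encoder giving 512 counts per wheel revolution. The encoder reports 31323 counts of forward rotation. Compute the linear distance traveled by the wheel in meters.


revs = 31323/512 = 61.177734
d = revs * 2*pi*r = 61.177734 * 2*pi*0.031 = 11.9161

11.9161 m


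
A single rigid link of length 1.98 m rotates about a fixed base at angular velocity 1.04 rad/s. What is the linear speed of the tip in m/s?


v = L*omega = 1.98 * 1.04 = 2.0592

2.0592 m/s


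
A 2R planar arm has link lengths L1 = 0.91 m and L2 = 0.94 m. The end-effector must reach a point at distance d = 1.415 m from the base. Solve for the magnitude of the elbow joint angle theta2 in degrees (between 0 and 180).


cos(th2) = (d^2 - L1^2 - L2^2)/(2*L1*L2) = (1.415^2 - 0.91^2 - 0.94^2)/(2*0.91*0.94) = 0.16981821
th2 = acos(0.16981821) = 80.2228 deg

80.2228 degrees


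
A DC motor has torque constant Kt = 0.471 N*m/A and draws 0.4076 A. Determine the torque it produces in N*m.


tau = Kt * I = 0.471*0.4076 = 0.1920

0.1920 N*m


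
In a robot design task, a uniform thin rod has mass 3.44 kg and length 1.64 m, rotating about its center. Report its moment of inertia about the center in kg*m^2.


I = (1/12)*m*L^2 = (1/12)*3.44*1.64^2 = 0.7710

0.7710 kg*m^2


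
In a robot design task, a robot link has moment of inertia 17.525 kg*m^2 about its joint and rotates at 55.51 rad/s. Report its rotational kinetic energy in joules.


KE = (1/2)*I*omega^2 = 0.5*17.525*55.51^2 = 27000.4179

27000.4179 J


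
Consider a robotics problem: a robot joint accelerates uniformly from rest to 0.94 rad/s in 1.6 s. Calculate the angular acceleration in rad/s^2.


alpha = delta_omega / t = 0.94 / 1.6 = 0.5875

0.5875 rad/s^2


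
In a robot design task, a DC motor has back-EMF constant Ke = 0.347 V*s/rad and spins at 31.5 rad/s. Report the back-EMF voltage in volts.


V_emf = Ke * omega = 0.347*31.5 = 10.9305

10.9305 V


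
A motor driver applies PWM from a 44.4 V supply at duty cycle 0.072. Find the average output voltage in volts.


V_avg = V_supply * D = 44.4*0.072 = 3.1968

3.1968 V


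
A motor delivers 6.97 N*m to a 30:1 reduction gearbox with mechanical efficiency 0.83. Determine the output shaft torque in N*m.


tau_out = tau_in * N * eta = 6.97 * 30 * 0.83 = 173.5530

173.5530 N*m


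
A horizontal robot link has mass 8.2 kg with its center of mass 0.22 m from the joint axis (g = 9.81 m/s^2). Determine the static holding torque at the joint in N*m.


tau = m*g*L = 8.2 * 9.81 * 0.22 = 17.6972

17.6972 N*m


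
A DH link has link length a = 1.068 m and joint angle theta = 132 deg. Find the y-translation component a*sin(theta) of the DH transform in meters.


a*sin(theta) = 1.068*sin(132 deg) = 0.7937

0.7937 m


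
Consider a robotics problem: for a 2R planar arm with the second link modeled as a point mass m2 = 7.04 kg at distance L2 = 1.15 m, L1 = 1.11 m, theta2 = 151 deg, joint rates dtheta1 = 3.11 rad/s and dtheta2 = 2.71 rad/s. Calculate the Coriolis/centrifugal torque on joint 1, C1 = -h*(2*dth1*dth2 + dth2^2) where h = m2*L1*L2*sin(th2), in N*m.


h = m2*L1*L2*sin(th2) = 7.04*1.11*1.15*sin(151 deg) = 4.356771
C1 = -h*(2*3.11*2.71 + 2.71^2) = -4.356771*24.2003 = -105.4352

-105.4352 N*m


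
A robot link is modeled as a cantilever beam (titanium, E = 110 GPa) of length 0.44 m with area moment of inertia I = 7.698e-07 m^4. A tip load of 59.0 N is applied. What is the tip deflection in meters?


delta = F*L^3/(3*E*I) = 59.0*0.44^3/(3*1.100e+11*7.698e-07)
      = 5.025856/254034 = 1.9784e-05

1.9784e-05 m


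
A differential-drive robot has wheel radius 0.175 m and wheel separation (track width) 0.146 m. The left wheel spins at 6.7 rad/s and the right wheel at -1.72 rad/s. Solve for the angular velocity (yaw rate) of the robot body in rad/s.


omega = r*(wR - wL)/L = 0.175*(-1.72 - (6.7))/0.146 = -10.0925

-10.0925 rad/s


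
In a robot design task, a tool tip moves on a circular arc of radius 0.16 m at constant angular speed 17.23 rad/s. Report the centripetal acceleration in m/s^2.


a_c = omega^2 * r = 17.23^2 * 0.16 = 47.4997

47.4997 m/s^2


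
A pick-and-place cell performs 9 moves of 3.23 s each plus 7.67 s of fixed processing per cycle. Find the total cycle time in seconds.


T = 9*3.23 + 7.67 = 36.7400

36.7400 s


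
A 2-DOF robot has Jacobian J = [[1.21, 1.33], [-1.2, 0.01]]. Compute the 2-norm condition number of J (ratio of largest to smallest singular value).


JJ^T eigenvalues: trace(JJ^T) = 4.6731, det(JJ^T) = det(J)^2 = 2.58598561
s_max^2 = (4.6731 + sqrt(11.49392117))/2 = 4.03168430
s_min^2 = (4.6731 - sqrt(11.49392117))/2 = 0.64141570
kappa = s_max/s_min = sqrt(4.03168430/0.64141570) = 2.5071

2.5071


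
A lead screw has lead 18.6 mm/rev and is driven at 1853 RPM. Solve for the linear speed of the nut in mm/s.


v = lead * (RPM/60) = 18.6*1853/60 = 574.4300

574.4300 mm/s


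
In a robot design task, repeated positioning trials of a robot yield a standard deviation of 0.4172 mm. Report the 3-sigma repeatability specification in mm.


repeatability = 3*sigma = 3*0.4172 = 1.2516

1.2516 mm


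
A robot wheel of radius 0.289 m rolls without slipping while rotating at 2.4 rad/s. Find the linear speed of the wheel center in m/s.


v = omega * r = 2.4 * 0.289 = 0.6936

0.6936 m/s


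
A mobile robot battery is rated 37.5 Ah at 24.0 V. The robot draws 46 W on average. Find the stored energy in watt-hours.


E = capacity * V = 37.5*24.0 = 900.0000

900.0000 Wh


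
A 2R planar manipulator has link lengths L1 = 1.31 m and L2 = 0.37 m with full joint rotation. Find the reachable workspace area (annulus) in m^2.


r_max = L1 + L2 = 1.6800, r_min = |L1 - L2| = 0.9400
A = pi*(r_max^2 - r_min^2) = pi*(2.8224 - 0.8836) = 6.0909

6.0909 m^2


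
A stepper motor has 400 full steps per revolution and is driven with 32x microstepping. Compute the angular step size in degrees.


step = 360/(400*32) = 360/12800 = 0.0281

0.0281 degrees


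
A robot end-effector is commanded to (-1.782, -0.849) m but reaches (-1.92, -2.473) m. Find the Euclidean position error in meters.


dx = -1.92 - (-1.782) = -0.1380, dy = -2.473 - (-0.849) = -1.6240
err = sqrt(0.019044 + 2.637376) = 1.6299

1.6299 m


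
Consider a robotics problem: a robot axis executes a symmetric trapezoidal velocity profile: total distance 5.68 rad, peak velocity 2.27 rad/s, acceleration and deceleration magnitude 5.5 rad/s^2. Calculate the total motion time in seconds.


t_acc = v/a = 2.27/5.5 = 0.412727 s
d_acc = v^2/(2a) = 0.468445 rad (each ramp)
d_cruise = 5.68 - 2*0.468445 = 4.743110 rad
t_cruise = 4.743110/2.27 = 2.089476 s
t_total = 2*0.412727 + 2.089476 = 2.9149

2.9149 s


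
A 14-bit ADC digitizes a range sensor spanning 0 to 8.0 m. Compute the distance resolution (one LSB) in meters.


res = range / 2^n = 8.0/2^14 = 8.0/16384 = 4.8828e-04

4.8828e-04 m


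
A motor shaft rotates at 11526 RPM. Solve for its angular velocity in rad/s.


omega = 11526 * 2*pi/60 = 1206.9999

1206.9999 rad/s


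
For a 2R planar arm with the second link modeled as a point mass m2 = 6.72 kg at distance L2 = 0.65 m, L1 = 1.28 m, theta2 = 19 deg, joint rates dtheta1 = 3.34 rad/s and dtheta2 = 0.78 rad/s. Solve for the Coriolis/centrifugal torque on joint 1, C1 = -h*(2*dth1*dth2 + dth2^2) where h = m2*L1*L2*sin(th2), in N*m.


h = m2*L1*L2*sin(th2) = 6.72*1.28*0.65*sin(19 deg) = 1.820265
C1 = -h*(2*3.34*0.78 + 0.78^2) = -1.820265*5.8188 = -10.5918

-10.5918 N*m


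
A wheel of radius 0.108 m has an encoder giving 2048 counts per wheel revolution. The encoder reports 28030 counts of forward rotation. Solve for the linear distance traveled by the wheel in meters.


revs = 28030/2048 = 13.686523
d = revs * 2*pi*r = 13.686523 * 2*pi*0.108 = 9.2875

9.2875 m


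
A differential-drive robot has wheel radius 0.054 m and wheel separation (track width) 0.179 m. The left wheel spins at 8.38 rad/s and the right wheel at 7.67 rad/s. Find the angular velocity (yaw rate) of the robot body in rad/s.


omega = r*(wR - wL)/L = 0.054*(7.67 - (8.38))/0.179 = -0.2142

-0.2142 rad/s


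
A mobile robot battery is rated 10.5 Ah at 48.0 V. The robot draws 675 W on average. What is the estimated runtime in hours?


E = 10.5*48.0 = 504.0000 Wh
t = E/P = 504.0000/675 = 0.7467

0.7467 hours


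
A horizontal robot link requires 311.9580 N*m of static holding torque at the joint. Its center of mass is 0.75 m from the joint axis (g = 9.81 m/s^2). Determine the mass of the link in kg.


m = tau / (g*L) = 311.9580 / (9.81 * 0.75) = 42.4000

42.4000 kg


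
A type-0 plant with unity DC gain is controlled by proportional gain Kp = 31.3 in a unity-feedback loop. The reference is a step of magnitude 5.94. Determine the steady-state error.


e_ss = R/(1 + Kp) = 5.94/(1 + 31.3) = 5.94/32.3000 = 0.1839

0.1839


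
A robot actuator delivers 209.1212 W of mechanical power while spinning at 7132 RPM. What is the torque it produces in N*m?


omega = 7132 * 2*pi/60 = 746.861294 rad/s
tau = P / omega = 209.1212 / 746.861294 = 0.2800

0.2800 N*m


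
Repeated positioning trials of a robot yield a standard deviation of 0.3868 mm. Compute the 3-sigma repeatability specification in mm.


repeatability = 3*sigma = 3*0.3868 = 1.1604

1.1604 mm


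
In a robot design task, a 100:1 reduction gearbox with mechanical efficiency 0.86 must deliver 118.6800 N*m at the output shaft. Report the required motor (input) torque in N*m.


tau_in = tau_out / (N * eta) = 118.6800 / (100 * 0.86) = 1.3800

1.3800 N*m


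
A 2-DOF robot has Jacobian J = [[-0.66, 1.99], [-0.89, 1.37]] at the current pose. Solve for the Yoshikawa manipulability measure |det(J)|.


det(J) = -0.66*1.37 - (1.99)*(-0.89) = 0.8669
|det(J)| = 0.8669

0.8669


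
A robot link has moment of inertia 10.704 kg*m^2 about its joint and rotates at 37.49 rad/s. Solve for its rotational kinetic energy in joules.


KE = (1/2)*I*omega^2 = 0.5*10.704*37.49^2 = 7522.2365

7522.2365 J


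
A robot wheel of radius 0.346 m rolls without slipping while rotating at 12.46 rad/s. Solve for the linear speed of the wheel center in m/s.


v = omega * r = 12.46 * 0.346 = 4.3112

4.3112 m/s


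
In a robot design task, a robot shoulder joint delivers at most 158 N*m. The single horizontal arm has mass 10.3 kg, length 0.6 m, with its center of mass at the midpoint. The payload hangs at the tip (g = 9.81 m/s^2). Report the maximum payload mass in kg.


tau_arm = m_arm*g*(L/2) = 10.3*9.81*0.6/2 = 30.3129 N*m
tau_payload = tau_max - tau_arm = 158 - 30.3129 = 127.6871
m_payload = tau_payload / (g*L) = 127.6871 / (9.81*0.6) = 21.6934

21.6934 kg


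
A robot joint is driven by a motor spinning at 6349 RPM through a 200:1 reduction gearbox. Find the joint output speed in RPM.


omega_joint = omega_motor / N = 6349 / 200 = 31.7450

31.7450 RPM


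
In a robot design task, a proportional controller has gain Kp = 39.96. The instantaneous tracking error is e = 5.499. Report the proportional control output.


u_P = Kp * e = 39.96 * 5.499 = 219.7400

219.7400


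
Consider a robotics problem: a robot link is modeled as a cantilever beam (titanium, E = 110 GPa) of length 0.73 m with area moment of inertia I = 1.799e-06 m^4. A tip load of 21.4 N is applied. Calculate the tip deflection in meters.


delta = F*L^3/(3*E*I) = 21.4*0.73^3/(3*1.100e+11*1.799e-06)
      = 8.3249638/593670 = 1.4023e-05

1.4023e-05 m


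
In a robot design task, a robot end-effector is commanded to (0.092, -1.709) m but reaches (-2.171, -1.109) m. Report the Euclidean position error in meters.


dx = -2.171 - (0.092) = -2.2630, dy = -1.109 - (-1.709) = 0.6000
err = sqrt(5.121169 + 0.360000) = 2.3412

2.3412 m


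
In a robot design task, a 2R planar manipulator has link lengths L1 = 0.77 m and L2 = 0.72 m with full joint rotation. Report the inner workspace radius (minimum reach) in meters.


r_min = |L1 - L2| = |0.77 - 0.72| = 0.0500

0.0500 m


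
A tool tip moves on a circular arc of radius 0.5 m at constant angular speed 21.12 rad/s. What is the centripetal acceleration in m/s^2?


a_c = omega^2 * r = 21.12^2 * 0.5 = 223.0272

223.0272 m/s^2


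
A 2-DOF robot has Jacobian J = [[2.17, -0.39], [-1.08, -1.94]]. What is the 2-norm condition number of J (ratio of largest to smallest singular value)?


JJ^T eigenvalues: trace(JJ^T) = 9.7910, det(JJ^T) = det(J)^2 = 21.44616100
s_max^2 = (9.7910 + sqrt(10.07903700))/2 = 6.48287496
s_min^2 = (9.7910 - sqrt(10.07903700))/2 = 3.30812504
kappa = s_max/s_min = sqrt(6.48287496/3.30812504) = 1.3999

1.3999


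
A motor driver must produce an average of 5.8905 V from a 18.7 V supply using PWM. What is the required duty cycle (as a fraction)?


D = V_avg/V_supply = 5.8905/18.7 = 0.3150

0.3150


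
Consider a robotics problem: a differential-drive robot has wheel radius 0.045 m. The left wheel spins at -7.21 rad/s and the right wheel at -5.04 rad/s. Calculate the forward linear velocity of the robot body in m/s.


v = r*(wR + wL)/2 = 0.045*(-5.04 + -7.21)/2 = -0.2756

-0.2756 m/s


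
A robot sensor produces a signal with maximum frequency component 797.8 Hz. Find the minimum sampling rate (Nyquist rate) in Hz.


f_s,min = 2*f_max = 2*797.8 = 1595.6000

1595.6000 Hz


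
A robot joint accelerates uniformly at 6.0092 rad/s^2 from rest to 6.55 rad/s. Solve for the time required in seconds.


t = delta_omega / alpha = 6.55 / 6.0092 = 1.0900

1.0900 s


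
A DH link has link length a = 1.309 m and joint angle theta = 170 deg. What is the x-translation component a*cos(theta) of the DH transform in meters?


a*cos(theta) = 1.309*cos(170 deg) = -1.2891

-1.2891 m


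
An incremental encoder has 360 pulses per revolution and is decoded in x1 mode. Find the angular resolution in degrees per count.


resolution = 360 / (PPR * 1) = 360 / 360 = 1.0000

1.0000 degrees


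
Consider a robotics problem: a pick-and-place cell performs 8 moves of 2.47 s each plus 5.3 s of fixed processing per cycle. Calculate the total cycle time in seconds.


T = 8*2.47 + 5.3 = 25.0600

25.0600 s


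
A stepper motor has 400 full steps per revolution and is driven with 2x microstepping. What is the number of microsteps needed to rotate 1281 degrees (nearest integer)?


step_size = 360/(400*2) = 360/800 = 0.450000 deg
n = 1281/(360/800) = 1281*800/360 = 2846.6667 -> 2847

2847 steps


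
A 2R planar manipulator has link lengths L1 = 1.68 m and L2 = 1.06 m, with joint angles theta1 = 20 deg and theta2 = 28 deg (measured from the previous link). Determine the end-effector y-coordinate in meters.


y = L1*sin(th1) + L2*sin(th1+th2) = 1.68*sin(20 deg) + 1.06*sin(48 deg) = 1.3623

1.3623 m


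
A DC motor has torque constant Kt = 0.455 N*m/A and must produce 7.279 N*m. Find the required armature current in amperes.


I = tau / Kt = 7.279/0.455 = 15.9978

15.9978 A


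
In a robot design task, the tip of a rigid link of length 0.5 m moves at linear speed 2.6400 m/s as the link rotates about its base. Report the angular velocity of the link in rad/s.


omega = v / L = 2.6400 / 0.5 = 5.2800

5.2800 rad/s


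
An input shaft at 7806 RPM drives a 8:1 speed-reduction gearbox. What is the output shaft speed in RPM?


omega_out = omega_in / N = 7806 / 8 = 975.7500

975.7500 RPM


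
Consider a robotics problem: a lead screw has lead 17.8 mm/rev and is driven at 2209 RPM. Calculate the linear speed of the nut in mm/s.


v = lead * (RPM/60) = 17.8*2209/60 = 655.3367

655.3367 mm/s


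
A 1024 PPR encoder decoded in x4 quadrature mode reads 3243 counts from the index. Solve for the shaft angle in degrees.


angle = counts * 360 / (PPR*4) = 3243 * 360 / 4096 = 285.0293

285.0293 degrees


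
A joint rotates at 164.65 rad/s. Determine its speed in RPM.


RPM = 164.65 * 60/(2*pi) = 1572.2917

1572.2917 RPM


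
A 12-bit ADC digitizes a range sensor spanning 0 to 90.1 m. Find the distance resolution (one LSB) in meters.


res = range / 2^n = 90.1/2^12 = 90.1/4096 = 0.0220

0.0220 m


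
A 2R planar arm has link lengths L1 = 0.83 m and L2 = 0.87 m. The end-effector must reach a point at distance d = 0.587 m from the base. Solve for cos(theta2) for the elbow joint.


cos(th2) = (d^2 - L1^2 - L2^2)/(2*L1*L2) = (0.587^2 - 0.83^2 - 0.87^2)/(2*0.83*0.87) = -0.7625

-0.7625


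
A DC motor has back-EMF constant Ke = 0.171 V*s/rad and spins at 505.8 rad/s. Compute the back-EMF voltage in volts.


V_emf = Ke * omega = 0.171*505.8 = 86.4918

86.4918 V


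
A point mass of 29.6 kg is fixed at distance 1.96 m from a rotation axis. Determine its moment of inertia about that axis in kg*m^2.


I = m*r^2 = 29.6*1.96^2 = 113.7114

113.7114 kg*m^2


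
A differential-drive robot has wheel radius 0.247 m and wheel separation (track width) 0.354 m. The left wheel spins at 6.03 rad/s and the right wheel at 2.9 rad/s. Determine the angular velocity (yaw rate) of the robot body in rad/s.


omega = r*(wR - wL)/L = 0.247*(2.9 - (6.03))/0.354 = -2.1839

-2.1839 rad/s


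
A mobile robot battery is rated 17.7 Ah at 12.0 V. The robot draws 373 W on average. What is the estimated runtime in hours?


E = 17.7*12.0 = 212.4000 Wh
t = E/P = 212.4000/373 = 0.5694

0.5694 hours


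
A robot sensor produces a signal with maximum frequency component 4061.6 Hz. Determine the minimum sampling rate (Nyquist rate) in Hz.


f_s,min = 2*f_max = 2*4061.6 = 8123.2000

8123.2000 Hz


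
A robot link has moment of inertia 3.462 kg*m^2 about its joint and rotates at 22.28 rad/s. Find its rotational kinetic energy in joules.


KE = (1/2)*I*omega^2 = 0.5*3.462*22.28^2 = 859.2656

859.2656 J


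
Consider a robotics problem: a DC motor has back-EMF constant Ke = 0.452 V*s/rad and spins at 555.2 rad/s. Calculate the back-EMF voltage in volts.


V_emf = Ke * omega = 0.452*555.2 = 250.9504

250.9504 V


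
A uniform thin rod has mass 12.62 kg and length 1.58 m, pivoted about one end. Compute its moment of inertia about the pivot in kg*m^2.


I = (1/3)*m*L^2 = (1/3)*12.62*1.58^2 = 10.5015

10.5015 kg*m^2


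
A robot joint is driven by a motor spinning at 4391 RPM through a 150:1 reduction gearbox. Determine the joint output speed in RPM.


omega_joint = omega_motor / N = 4391 / 150 = 29.2733

29.2733 RPM


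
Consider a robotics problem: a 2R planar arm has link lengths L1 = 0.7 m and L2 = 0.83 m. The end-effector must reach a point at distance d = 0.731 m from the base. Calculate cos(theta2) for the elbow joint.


cos(th2) = (d^2 - L1^2 - L2^2)/(2*L1*L2) = (0.731^2 - 0.7^2 - 0.83^2)/(2*0.7*0.83) = -0.5547

-0.5547


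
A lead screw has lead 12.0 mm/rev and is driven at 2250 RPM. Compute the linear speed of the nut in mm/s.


v = lead * (RPM/60) = 12.0*2250/60 = 450.0000

450.0000 mm/s


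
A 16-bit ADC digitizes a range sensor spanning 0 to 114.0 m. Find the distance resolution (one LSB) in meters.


res = range / 2^n = 114.0/2^16 = 114.0/65536 = 0.0017

0.0017 m


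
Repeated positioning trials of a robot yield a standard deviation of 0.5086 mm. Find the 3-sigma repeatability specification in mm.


repeatability = 3*sigma = 3*0.5086 = 1.5258

1.5258 mm


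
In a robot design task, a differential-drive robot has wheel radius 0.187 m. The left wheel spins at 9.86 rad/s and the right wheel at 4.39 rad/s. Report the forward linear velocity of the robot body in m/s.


v = r*(wR + wL)/2 = 0.187*(4.39 + 9.86)/2 = 1.3324

1.3324 m/s


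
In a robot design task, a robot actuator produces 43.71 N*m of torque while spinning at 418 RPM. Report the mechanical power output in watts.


omega = 418 * 2*pi/60 = 43.772858 rad/s
P = tau * omega = 43.71 * 43.772858 = 1913.3116

1913.3116 W


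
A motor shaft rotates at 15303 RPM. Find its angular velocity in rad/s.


omega = 15303 * 2*pi/60 = 1602.5264

1602.5264 rad/s


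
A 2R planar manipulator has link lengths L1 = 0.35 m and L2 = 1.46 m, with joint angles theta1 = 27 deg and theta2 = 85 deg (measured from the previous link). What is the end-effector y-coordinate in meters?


y = L1*sin(th1) + L2*sin(th1+th2) = 0.35*sin(27 deg) + 1.46*sin(112 deg) = 1.5126

1.5126 m


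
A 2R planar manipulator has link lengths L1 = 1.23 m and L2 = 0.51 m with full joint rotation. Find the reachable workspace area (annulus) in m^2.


r_max = L1 + L2 = 1.7400, r_min = |L1 - L2| = 0.7200
A = pi*(r_max^2 - r_min^2) = pi*(3.0276 - 0.5184) = 7.8829

7.8829 m^2


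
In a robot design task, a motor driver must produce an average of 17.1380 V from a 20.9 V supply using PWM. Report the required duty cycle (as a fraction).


D = V_avg/V_supply = 17.1380/20.9 = 0.8200

0.8200


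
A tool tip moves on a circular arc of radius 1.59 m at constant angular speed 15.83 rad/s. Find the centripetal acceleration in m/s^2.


a_c = omega^2 * r = 15.83^2 * 1.59 = 398.4364

398.4364 m/s^2


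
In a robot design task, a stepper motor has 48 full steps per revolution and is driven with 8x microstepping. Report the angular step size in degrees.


step = 360/(48*8) = 360/384 = 0.9375

0.9375 degrees


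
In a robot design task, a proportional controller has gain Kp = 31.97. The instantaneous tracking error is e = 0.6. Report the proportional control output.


u_P = Kp * e = 31.97 * 0.6 = 19.1820

19.1820


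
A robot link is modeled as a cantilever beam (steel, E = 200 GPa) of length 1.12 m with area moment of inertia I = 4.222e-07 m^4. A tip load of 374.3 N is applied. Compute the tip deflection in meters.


delta = F*L^3/(3*E*I) = 374.3*1.12^3/(3*2.000e+11*4.222e-07)
      = 525.8645504/253320 = 0.0021

0.0021 m


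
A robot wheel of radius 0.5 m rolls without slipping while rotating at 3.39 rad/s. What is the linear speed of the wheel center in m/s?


v = omega * r = 3.39 * 0.5 = 1.6950

1.6950 m/s


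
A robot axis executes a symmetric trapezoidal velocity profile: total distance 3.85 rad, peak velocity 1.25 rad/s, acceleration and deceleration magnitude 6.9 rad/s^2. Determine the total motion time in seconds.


t_acc = v/a = 1.25/6.9 = 0.181159 s
d_acc = v^2/(2a) = 0.113225 rad (each ramp)
d_cruise = 3.85 - 2*0.113225 = 3.623550 rad
t_cruise = 3.623550/1.25 = 2.898840 s
t_total = 2*0.181159 + 2.898840 = 3.2612

3.2612 s


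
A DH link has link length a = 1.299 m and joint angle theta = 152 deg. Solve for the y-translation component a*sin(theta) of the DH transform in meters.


a*sin(theta) = 1.299*sin(152 deg) = 0.6098

0.6098 m


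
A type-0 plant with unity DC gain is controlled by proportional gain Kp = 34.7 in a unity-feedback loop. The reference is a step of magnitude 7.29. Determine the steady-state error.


e_ss = R/(1 + Kp) = 7.29/(1 + 34.7) = 7.29/35.7000 = 0.2042

0.2042


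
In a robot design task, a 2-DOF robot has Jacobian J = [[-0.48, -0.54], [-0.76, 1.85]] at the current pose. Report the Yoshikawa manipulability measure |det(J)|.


det(J) = -0.48*1.85 - (-0.54)*(-0.76) = -1.2984
|det(J)| = 1.2984

1.2984


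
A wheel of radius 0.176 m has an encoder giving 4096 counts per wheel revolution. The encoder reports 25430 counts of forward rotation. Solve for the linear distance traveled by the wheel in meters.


revs = 25430/4096 = 6.208496
d = revs * 2*pi*r = 6.208496 * 2*pi*0.176 = 6.8656

6.8656 m


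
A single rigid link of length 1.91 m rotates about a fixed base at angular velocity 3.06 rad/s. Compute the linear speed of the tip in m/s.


v = L*omega = 1.91 * 3.06 = 5.8446

5.8446 m/s


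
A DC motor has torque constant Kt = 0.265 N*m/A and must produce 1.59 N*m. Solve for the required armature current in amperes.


I = tau / Kt = 1.59/0.265 = 6.0000

6.0000 A


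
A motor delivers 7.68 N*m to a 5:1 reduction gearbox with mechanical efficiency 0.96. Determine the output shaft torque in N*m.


tau_out = tau_in * N * eta = 7.68 * 5 * 0.96 = 36.8640

36.8640 N*m


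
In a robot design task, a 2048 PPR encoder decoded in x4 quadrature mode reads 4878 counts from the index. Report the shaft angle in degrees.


angle = counts * 360 / (PPR*4) = 4878 * 360 / 8192 = 214.3652

214.3652 degrees


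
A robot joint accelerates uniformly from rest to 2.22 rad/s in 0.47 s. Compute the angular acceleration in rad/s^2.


alpha = delta_omega / t = 2.22 / 0.47 = 4.7234

4.7234 rad/s^2


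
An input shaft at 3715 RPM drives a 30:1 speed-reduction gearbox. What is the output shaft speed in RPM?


omega_out = omega_in / N = 3715 / 30 = 123.8333

123.8333 RPM


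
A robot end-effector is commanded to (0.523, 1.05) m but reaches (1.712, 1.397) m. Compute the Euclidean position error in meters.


dx = 1.712 - (0.523) = 1.1890, dy = 1.397 - (1.05) = 0.3470
err = sqrt(1.413721 + 0.120409) = 1.2386

1.2386 m


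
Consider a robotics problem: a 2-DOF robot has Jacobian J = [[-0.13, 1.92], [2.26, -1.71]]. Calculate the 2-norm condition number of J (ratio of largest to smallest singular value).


JJ^T eigenvalues: trace(JJ^T) = 11.7350, det(JJ^T) = det(J)^2 = 16.94886561
s_max^2 = (11.7350 + sqrt(69.91476256))/2 = 10.04825240
s_min^2 = (11.7350 - sqrt(69.91476256))/2 = 1.68674760
kappa = s_max/s_min = sqrt(10.04825240/1.68674760) = 2.4407

2.4407


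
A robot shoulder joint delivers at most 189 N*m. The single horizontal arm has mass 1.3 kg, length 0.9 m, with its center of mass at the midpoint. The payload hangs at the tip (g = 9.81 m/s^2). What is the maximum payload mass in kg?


tau_arm = m_arm*g*(L/2) = 1.3*9.81*0.9/2 = 5.7389 N*m
tau_payload = tau_max - tau_arm = 189 - 5.7389 = 183.2611
m_payload = tau_payload / (g*L) = 183.2611 / (9.81*0.9) = 20.7567

20.7567 kg


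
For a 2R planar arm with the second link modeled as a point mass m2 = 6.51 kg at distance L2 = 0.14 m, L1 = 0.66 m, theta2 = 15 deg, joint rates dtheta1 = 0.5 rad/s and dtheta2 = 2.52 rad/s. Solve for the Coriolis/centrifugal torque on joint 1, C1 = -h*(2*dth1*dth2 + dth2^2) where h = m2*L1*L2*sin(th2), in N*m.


h = m2*L1*L2*sin(th2) = 6.51*0.66*0.14*sin(15 deg) = 0.155686
C1 = -h*(2*0.5*2.52 + 2.52^2) = -0.155686*8.8704 = -1.3810

-1.3810 N*m
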